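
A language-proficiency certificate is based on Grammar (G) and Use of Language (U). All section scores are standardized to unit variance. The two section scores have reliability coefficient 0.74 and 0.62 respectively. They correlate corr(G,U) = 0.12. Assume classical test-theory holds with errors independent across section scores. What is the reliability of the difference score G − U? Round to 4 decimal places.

Var(G−U) = 1 + 1 − 2·0.12 = 2 − 0.24 = 1.76.
Because errors are independent across components, Cov(Tᵢ,Tⱼ) = Cov(Xᵢ,Xⱼ); the off-diagonal part of the true-score variance is the same as above.
True-score variance = [0.74 + 0.62] − 0.24 = 1.36 − 0.24 = 1.12.
Reliability = 1.12 / 1.76 = 0.6364.

0.6364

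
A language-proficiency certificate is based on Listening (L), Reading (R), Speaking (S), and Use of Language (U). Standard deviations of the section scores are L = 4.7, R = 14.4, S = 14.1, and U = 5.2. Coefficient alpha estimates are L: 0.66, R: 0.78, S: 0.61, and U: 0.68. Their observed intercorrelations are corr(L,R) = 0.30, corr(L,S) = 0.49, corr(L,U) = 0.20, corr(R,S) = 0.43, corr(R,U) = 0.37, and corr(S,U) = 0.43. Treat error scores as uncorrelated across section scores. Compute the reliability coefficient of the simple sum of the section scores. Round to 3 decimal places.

Var(L+R+S+U) = 4.7² + 14.4² + 14.1² + 5.2² + 2·[4.7·14.4·0.30 + 4.7·14.1·0.49 + 4.7·5.2·0.20 + 14.4·14.1·0.43 + 14.4·5.2·0.37 + 14.1·5.2·0.43] = 455.3 + 408.409 = 863.709.
Because errors are independent across components, Cov(Tᵢ,Tⱼ) = Cov(Xᵢ,Xⱼ); the off-diagonal part of the true-score variance is the same as above.
True-score variance = [4.7²·0.66 + 14.4²·0.78 + 14.1²·0.61 + 5.2²·0.68] + 408.409 = 315.982 + 408.409 = 724.391.
Reliability = 724.391 / 863.709 = 0.839.

0.839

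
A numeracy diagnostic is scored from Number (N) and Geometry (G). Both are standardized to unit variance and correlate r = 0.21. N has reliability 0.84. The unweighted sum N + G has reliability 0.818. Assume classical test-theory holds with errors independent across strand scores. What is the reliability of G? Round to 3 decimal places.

0.720

Var(N+G) = 2 + 2·0.21 = 2.420.
True-score variance = ρ_N + ρ_G + 2·0.21, so 0.818 = (0.84 + ρ_G + 0.42) / 2.420.
ρ_G = 0.818·2.420 − 0.84 − 0.42 = 0.720.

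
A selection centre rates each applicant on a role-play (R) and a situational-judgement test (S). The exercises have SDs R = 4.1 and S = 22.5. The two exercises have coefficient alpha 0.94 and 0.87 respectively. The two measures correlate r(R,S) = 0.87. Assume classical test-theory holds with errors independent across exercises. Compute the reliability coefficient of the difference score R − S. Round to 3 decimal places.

0.816

Var(R−S) = 4.1² + 22.5² − 2·4.1·22.5·0.87 = 523.06 − 160.515 = 362.545.
Because errors are independent across components, Cov(Tᵢ,Tⱼ) = Cov(Xᵢ,Xⱼ); the off-diagonal part of the true-score variance is the same as above.
True-score variance = [4.1²·0.94 + 22.5²·0.87] − 160.515 = 456.239 − 160.515 = 295.724.
Reliability = 295.724 / 362.545 = 0.816.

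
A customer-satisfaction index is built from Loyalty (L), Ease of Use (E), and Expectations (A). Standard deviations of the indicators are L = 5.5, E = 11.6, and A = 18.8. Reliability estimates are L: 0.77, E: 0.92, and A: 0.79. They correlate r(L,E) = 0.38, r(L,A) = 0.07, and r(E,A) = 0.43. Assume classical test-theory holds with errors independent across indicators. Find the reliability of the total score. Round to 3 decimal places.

0.880

Var(L+E+A) = 5.5² + 11.6² + 18.8² + 2·[5.5·11.6·0.38 + 5.5·18.8·0.07 + 11.6·18.8·0.43] = 518.25 + 250.513 = 768.763.
Under uncorrelated errors the observed covariances equal the true-score covariances, so only the own-variance terms attenuate.
True-score variance = [5.5²·0.77 + 11.6²·0.92 + 18.8²·0.79] + 250.513 = 426.305 + 250.513 = 676.818.
Reliability = 676.818 / 768.763 = 0.880.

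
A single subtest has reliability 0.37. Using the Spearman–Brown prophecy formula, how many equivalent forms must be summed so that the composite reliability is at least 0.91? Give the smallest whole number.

k ≥ ρ*(1−ρ₁)/(ρ₁(1−ρ*)) = 0.91·0.63 / (0.37·0.09) = 17.216.
Smallest integer k = 18.

18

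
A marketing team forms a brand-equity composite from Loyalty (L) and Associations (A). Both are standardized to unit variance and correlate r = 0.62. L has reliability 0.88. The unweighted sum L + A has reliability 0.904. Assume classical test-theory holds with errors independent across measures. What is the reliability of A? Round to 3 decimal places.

Var(L+A) = 2 + 2·0.62 = 3.240.
True-score variance = ρ_L + ρ_A + 2·0.62, so 0.904 = (0.88 + ρ_A + 1.24) / 3.240.
ρ_A = 0.904·3.240 − 0.88 − 1.24 = 0.809.

0.809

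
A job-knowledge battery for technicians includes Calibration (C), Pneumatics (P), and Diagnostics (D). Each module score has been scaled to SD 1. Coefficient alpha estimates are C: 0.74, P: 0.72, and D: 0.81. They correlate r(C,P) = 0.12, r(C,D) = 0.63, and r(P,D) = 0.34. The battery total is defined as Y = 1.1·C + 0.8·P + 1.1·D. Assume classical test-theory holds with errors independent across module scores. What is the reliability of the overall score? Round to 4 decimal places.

0.8658

Var(Y) = 1.1² + 0.8² + 1.1² + 2·[0.88·0.12 + 1.21·0.63 + 0.88·0.34] = 3.06 + 2.3342 = 5.3942.
Under uncorrelated errors the observed covariances equal the true-score covariances, so only the own-variance terms attenuate.
True-score variance = [1.1²·0.74 + 0.8²·0.72 + 1.1²·0.81] + 2.3342 = 2.3363 + 2.3342 = 4.6705.
Reliability = 4.6705 / 5.3942 = 0.8658.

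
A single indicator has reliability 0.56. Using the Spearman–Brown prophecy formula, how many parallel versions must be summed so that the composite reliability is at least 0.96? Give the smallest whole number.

19

k ≥ ρ*(1−ρ₁)/(ρ₁(1−ρ*)) = 0.96·0.44 / (0.56·0.04) = 18.857.
Smallest integer k = 19.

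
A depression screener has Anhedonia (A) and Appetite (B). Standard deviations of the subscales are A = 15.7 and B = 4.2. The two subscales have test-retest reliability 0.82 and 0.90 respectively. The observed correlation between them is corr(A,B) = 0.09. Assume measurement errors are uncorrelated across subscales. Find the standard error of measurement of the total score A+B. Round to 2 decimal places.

Var(total) = 264.13 + 11.8692 = 275.999.
True-score variance = 217.998 + 11.8692 = 229.867, so reliability = 0.8329.
Error variance = 275.999 − 229.867 = 46.1322; SEM = √46.1322 = 6.79.

6.79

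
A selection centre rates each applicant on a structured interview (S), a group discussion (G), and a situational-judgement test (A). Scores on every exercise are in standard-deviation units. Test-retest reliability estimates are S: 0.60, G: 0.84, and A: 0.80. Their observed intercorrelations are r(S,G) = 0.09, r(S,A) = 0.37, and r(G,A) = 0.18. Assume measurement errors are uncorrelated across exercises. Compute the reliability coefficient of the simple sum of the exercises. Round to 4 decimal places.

Var(S+G+A) = 3 + 2·[0.09 + 0.37 + 0.18] = 3 + 1.28 = 4.28.
With uncorrelated errors the cross-covariances are all true-score covariance, so they carry over unchanged; only the diagonal terms shrink to ρᵢσᵢ².
True-score variance = [0.60 + 0.84 + 0.80] + 1.28 = 2.24 + 1.28 = 3.52.
Reliability = 3.52 / 4.28 = 0.8224.

0.8224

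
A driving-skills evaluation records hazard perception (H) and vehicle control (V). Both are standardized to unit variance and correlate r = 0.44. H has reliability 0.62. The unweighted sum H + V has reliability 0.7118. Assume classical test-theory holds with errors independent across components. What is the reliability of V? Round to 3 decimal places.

Var(H+V) = 2 + 2·0.44 = 2.880.
True-score variance = ρ_H + ρ_V + 2·0.44, so 0.7118 = (0.62 + ρ_V + 0.88) / 2.880.
ρ_V = 0.7118·2.880 − 0.62 − 0.88 = 0.550.

0.550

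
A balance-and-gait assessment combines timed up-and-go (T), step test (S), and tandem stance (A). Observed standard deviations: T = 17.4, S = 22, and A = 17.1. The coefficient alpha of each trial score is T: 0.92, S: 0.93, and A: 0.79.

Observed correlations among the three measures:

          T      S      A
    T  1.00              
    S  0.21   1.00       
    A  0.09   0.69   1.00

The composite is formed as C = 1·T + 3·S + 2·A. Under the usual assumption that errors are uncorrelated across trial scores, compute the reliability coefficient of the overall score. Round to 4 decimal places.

0.9397

Var(C) = 17.4² + 3²·22² + 2²·17.1² + 2·[3·17.4·22·0.21 + 2·17.4·17.1·0.09 + 6·22·17.1·0.69] = 5828.4 + 3704.38 = 9532.78.
With uncorrelated errors the cross-covariances are all true-score covariance, so they carry over unchanged; only the diagonal terms shrink to ρᵢσᵢ².
True-score variance = [17.4²·0.92 + 3²·22²·0.93 + 2²·17.1²·0.79] + 3704.38 = 5253.63 + 3704.38 = 8958.01.
Reliability = 8958.01 / 9532.78 = 0.9397.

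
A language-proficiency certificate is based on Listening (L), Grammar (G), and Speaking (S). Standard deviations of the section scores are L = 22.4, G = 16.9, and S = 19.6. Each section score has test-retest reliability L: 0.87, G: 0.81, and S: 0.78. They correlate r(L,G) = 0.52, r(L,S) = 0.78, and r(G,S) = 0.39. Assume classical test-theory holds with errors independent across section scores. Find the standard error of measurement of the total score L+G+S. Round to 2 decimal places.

Var(total) = 1171.53 + 1336.97 = 2508.5.
True-score variance = 967.52 + 1336.97 = 2304.49, so reliability = 0.9187.
Error variance = 2508.5 − 2304.49 = 204.01; SEM = √204.01 = 14.28.

14.28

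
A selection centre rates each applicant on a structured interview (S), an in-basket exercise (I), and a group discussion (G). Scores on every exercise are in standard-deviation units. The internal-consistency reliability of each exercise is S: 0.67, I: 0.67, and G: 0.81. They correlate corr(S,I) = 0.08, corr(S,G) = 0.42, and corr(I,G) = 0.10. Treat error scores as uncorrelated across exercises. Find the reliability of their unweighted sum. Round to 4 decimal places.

Var(S+I+G) = 3 + 2·[0.08 + 0.42 + 0.10] = 3 + 1.2 = 4.2.
Under uncorrelated errors the observed covariances equal the true-score covariances, so only the own-variance terms attenuate.
True-score variance = [0.67 + 0.67 + 0.81] + 1.2 = 2.15 + 1.2 = 3.35.
Reliability = 3.35 / 4.2 = 0.7976.

0.7976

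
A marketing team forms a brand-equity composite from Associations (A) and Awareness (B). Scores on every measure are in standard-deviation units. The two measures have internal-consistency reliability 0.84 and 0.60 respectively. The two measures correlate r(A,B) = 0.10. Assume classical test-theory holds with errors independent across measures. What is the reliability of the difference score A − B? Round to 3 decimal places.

0.689

Var(A−B) = 1 + 1 − 2·0.10 = 2 − 0.2 = 1.8.
With uncorrelated errors the cross-covariances are all true-score covariance, so they carry over unchanged; only the diagonal terms shrink to ρᵢσᵢ².
True-score variance = [0.84 + 0.60] − 0.2 = 1.44 − 0.2 = 1.24.
Reliability = 1.24 / 1.8 = 0.689.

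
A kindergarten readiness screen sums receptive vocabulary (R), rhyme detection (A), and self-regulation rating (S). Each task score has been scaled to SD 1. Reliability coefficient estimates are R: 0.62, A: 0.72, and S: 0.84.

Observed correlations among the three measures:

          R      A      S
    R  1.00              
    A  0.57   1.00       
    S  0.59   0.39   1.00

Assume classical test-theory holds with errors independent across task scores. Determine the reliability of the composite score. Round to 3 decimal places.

Var(R+A+S) = 3 + 2·[0.57 + 0.59 + 0.39] = 3 + 3.1 = 6.1.
Under uncorrelated errors the observed covariances equal the true-score covariances, so only the own-variance terms attenuate.
True-score variance = [0.62 + 0.72 + 0.84] + 3.1 = 2.18 + 3.1 = 5.28.
Reliability = 5.28 / 6.1 = 0.866.

0.866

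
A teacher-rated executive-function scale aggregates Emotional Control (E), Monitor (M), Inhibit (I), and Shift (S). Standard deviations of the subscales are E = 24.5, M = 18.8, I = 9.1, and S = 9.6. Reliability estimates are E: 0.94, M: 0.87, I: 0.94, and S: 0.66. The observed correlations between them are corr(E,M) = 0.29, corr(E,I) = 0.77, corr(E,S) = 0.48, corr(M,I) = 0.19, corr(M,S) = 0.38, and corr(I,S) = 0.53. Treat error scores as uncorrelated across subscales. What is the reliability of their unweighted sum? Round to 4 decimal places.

0.9477

Var(E+M+I+S) = 24.5² + 18.8² + 9.1² + 9.6² + 2·[24.5·18.8·0.29 + 24.5·9.1·0.77 + 24.5·9.6·0.48 + 18.8·9.1·0.19 + 18.8·9.6·0.38 + 9.1·9.6·0.53] = 1128.66 + 1131.06 = 2259.72.
Under uncorrelated errors the observed covariances equal the true-score covariances, so only the own-variance terms attenuate.
True-score variance = [24.5²·0.94 + 18.8²·0.87 + 9.1²·0.94 + 9.6²·0.66] + 1131.06 = 1010.39 + 1131.06 = 2141.45.
Reliability = 2141.45 / 2259.72 = 0.9477.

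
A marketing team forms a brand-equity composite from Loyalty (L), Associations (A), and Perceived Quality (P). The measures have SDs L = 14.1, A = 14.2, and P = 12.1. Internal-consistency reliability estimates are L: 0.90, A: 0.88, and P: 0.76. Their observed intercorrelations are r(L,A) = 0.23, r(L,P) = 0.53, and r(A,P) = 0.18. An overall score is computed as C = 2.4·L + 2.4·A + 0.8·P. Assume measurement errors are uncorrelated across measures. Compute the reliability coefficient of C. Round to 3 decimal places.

0.919

Var(C) = 2.4²·14.1² + 2.4²·14.2² + 0.8²·12.1² + 2·[5.76·14.1·14.2·0.23 + 1.92·14.1·12.1·0.53 + 1.92·14.2·12.1·0.18] = 2400.29 + 996.49 = 3396.78.
Under uncorrelated errors the observed covariances equal the true-score covariances, so only the own-variance terms attenuate.
True-score variance = [2.4²·14.1²·0.90 + 2.4²·14.2²·0.88 + 0.8²·12.1²·0.76] + 996.49 = 2123.92 + 996.49 = 3120.41.
Reliability = 3120.41 / 3396.78 = 0.919.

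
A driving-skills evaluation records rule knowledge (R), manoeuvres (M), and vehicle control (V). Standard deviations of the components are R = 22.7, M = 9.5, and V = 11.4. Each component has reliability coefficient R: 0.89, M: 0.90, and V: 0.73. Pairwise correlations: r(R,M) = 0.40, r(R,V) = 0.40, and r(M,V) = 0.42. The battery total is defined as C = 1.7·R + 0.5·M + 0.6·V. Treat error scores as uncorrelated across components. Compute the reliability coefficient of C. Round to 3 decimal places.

0.908

Var(C) = 1.7²·22.7² + 0.5²·9.5² + 0.6²·11.4² + 2·[0.85·22.7·9.5·0.40 + 1.02·22.7·11.4·0.40 + 0.3·9.5·11.4·0.42] = 1558.54 + 385.098 = 1943.63.
With uncorrelated errors the cross-covariances are all true-score covariance, so they carry over unchanged; only the diagonal terms shrink to ρᵢσᵢ².
True-score variance = [1.7²·22.7²·0.89 + 0.5²·9.5²·0.90 + 0.6²·11.4²·0.73] + 385.098 = 1379.84 + 385.098 = 1764.94.
Reliability = 1764.94 / 1943.63 = 0.908.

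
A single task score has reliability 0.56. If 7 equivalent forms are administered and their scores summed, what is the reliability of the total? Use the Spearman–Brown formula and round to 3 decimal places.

0.899

ρ_k = kρ / (1 + (k−1)ρ) = 7·0.56 / (1 + 6·0.56) = 3.920 / 4.360 = 0.899.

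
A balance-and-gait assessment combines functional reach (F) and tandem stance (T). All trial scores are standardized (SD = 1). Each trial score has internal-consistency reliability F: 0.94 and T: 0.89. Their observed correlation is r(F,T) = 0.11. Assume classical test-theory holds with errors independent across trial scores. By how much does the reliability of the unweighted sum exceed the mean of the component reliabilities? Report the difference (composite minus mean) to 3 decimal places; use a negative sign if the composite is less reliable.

Var(sum) = 2 + 0.22 = 2.22; true-score variance = 1.83 + 0.22 = 2.05; composite reliability = 0.9234.
Mean component reliability = 0.9150.
Difference = 0.9234 − 0.9150 = 0.008.

0.008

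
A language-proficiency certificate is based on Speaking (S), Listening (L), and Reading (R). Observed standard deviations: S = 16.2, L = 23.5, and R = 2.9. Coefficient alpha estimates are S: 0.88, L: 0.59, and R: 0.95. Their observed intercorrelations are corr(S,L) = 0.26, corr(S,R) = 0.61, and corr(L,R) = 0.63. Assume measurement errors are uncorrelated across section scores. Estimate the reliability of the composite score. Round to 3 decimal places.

0.778

Var(S+L+R) = 16.2² + 23.5² + 2.9² + 2·[16.2·23.5·0.26 + 16.2·2.9·0.61 + 23.5·2.9·0.63] = 823.1 + 341.149 = 1164.25.
Under uncorrelated errors the observed covariances equal the true-score covariances, so only the own-variance terms attenuate.
True-score variance = [16.2²·0.88 + 23.5²·0.59 + 2.9²·0.95] + 341.149 = 564.764 + 341.149 = 905.913.
Reliability = 905.913 / 1164.25 = 0.778.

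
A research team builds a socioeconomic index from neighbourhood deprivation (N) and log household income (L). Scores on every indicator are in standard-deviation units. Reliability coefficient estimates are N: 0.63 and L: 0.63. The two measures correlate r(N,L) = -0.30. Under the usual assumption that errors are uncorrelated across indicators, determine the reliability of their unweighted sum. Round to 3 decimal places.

0.471

Var(N+L) = 2 + 2·[(-0.30)] = 2 − 0.6 = 1.4.
Because errors are independent across components, Cov(Tᵢ,Tⱼ) = Cov(Xᵢ,Xⱼ); the off-diagonal part of the true-score variance is the same as above.
True-score variance = [0.63 + 0.63] − 0.6 = 1.26 − 0.6 = 0.66.
Reliability = 0.66 / 1.4 = 0.471.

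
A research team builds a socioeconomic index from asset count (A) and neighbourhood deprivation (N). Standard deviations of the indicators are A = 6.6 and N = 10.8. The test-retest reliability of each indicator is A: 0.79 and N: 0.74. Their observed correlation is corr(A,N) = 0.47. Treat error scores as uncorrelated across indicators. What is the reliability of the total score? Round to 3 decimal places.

Var(A+N) = 6.6² + 10.8² + 2·[6.6·10.8·0.47] = 160.2 + 67.0032 = 227.203.
Under uncorrelated errors the observed covariances equal the true-score covariances, so only the own-variance terms attenuate.
True-score variance = [6.6²·0.79 + 10.8²·0.74] + 67.0032 = 120.726 + 67.0032 = 187.729.
Reliability = 187.729 / 227.203 = 0.826.

0.826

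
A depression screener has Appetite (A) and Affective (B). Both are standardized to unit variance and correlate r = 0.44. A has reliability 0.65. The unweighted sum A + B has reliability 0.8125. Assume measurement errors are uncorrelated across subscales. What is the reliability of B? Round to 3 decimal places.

Var(A+B) = 2 + 2·0.44 = 2.880.
True-score variance = ρ_A + ρ_B + 2·0.44, so 0.8125 = (0.65 + ρ_B + 0.88) / 2.880.
ρ_B = 0.8125·2.880 − 0.65 − 0.88 = 0.810.

0.810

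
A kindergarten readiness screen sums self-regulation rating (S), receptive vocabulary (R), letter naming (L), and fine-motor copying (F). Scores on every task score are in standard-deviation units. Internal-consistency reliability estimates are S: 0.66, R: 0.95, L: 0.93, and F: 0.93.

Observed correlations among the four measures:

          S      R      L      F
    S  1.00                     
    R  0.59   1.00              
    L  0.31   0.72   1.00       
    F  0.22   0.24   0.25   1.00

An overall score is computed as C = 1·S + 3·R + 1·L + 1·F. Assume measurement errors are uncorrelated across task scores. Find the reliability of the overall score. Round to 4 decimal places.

0.9593

Var(C) = 1 + 3² + 1 + 1 + 2·[3·0.59 + 0.31 + 0.22 + 3·0.72 + 3·0.24 + 0.25] = 12 + 10.86 = 22.86.
Under uncorrelated errors the observed covariances equal the true-score covariances, so only the own-variance terms attenuate.
True-score variance = [0.66 + 3²·0.95 + 0.93 + 0.93] + 10.86 = 11.07 + 10.86 = 21.93.
Reliability = 21.93 / 22.86 = 0.9593.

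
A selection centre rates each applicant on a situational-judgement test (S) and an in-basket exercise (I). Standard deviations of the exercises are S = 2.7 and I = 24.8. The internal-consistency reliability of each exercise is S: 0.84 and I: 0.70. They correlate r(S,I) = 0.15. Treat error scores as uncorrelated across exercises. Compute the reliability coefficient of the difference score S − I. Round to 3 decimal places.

Var(S−I) = 2.7² + 24.8² − 2·2.7·24.8·0.15 = 622.33 − 20.088 = 602.242.
Because errors are independent across components, Cov(Tᵢ,Tⱼ) = Cov(Xᵢ,Xⱼ); the off-diagonal part of the true-score variance is the same as above.
True-score variance = [2.7²·0.84 + 24.8²·0.70] − 20.088 = 436.652 − 20.088 = 416.564.
Reliability = 416.564 / 602.242 = 0.692.

0.692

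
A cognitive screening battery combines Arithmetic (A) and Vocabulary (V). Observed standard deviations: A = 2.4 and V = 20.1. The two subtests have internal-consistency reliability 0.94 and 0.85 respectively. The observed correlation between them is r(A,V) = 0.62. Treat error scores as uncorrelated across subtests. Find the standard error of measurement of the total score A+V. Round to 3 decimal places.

7.807

Var(total) = 409.77 + 59.8176 = 469.588.
True-score variance = 348.823 + 59.8176 = 408.64, so reliability = 0.8702.
Error variance = 469.588 − 408.64 = 60.9471; SEM = √60.9471 = 7.807.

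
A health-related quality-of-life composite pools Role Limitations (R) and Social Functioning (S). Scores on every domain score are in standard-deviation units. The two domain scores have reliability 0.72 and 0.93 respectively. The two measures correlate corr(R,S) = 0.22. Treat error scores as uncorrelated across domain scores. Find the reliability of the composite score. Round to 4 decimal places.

0.8566

Var(R+S) = 2 + 2·[0.22] = 2 + 0.44 = 2.44.
Under uncorrelated errors the observed covariances equal the true-score covariances, so only the own-variance terms attenuate.
True-score variance = [0.72 + 0.93] + 0.44 = 1.65 + 0.44 = 2.09.
Reliability = 2.09 / 2.44 = 0.8566.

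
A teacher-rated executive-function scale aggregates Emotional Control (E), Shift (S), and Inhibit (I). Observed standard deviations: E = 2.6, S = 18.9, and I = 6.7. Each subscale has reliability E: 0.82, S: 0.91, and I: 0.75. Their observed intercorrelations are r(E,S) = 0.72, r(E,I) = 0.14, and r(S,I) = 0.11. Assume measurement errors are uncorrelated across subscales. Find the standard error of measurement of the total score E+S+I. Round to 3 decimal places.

Var(total) = 408.86 + 103.498 = 512.358.
True-score variance = 364.272 + 103.498 = 467.77, so reliability = 0.9130.
Error variance = 512.358 − 467.77 = 44.5882; SEM = √44.5882 = 6.677.

6.677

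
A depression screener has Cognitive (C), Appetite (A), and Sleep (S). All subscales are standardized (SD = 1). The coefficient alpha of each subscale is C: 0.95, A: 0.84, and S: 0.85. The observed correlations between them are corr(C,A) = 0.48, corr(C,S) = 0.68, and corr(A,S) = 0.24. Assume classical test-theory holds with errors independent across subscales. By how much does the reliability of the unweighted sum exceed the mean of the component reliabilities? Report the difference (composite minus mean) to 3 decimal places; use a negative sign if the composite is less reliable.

0.058

Var(sum) = 3 + 2.8 = 5.8; true-score variance = 2.64 + 2.8 = 5.44; composite reliability = 0.9379.
Mean component reliability = 0.8800.
Difference = 0.9379 − 0.8800 = 0.058.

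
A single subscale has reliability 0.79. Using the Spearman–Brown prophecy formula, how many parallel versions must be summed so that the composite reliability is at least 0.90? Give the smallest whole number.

3

k ≥ ρ*(1−ρ₁)/(ρ₁(1−ρ*)) = 0.90·0.21 / (0.79·0.10) = 2.392.
Smallest integer k = 3.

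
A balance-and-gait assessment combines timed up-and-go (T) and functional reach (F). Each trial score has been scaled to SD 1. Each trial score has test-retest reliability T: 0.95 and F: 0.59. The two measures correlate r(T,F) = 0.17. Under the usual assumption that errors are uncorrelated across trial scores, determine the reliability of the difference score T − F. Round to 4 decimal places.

0.7229

Var(T−F) = 1 + 1 − 2·0.17 = 2 − 0.34 = 1.66.
Because errors are independent across components, Cov(Tᵢ,Tⱼ) = Cov(Xᵢ,Xⱼ); the off-diagonal part of the true-score variance is the same as above.
True-score variance = [0.95 + 0.59] − 0.34 = 1.54 − 0.34 = 1.2.
Reliability = 1.2 / 1.66 = 0.7229.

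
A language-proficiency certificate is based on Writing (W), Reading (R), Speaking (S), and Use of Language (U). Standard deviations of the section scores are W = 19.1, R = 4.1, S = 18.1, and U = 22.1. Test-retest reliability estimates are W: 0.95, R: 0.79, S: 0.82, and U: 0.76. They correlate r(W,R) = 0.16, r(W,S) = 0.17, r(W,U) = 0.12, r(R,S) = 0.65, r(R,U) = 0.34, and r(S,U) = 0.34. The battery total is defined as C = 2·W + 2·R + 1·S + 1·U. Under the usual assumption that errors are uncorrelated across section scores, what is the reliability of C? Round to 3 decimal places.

0.924

Var(C) = 2²·19.1² + 2²·4.1² + 18.1² + 22.1² + 2·[4·19.1·4.1·0.16 + 2·19.1·18.1·0.17 + 2·19.1·22.1·0.12 + 2·4.1·18.1·0.65 + 2·4.1·22.1·0.34 + 18.1·22.1·0.34] = 2342.5 + 1126.11 = 3468.61.
Because errors are independent across components, Cov(Tᵢ,Tⱼ) = Cov(Xᵢ,Xⱼ); the off-diagonal part of the true-score variance is the same as above.
True-score variance = [2²·19.1²·0.95 + 2²·4.1²·0.79 + 18.1²·0.82 + 22.1²·0.76] + 1126.11 = 2079.23 + 1126.11 = 3205.34.
Reliability = 3205.34 / 3468.61 = 0.924.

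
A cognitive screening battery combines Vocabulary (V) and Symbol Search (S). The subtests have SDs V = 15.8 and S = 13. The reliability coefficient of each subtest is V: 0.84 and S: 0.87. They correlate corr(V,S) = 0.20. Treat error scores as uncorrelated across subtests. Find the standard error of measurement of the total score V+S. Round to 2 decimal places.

7.87

Var(total) = 418.64 + 82.16 = 500.8.
True-score variance = 356.728 + 82.16 = 438.888, so reliability = 0.8764.
Error variance = 500.8 − 438.888 = 61.9124; SEM = √61.9124 = 7.87.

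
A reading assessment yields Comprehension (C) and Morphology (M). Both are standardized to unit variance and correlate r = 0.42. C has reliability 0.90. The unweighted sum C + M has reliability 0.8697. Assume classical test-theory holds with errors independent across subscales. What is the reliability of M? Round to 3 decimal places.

0.730

Var(C+M) = 2 + 2·0.42 = 2.840.
True-score variance = ρ_C + ρ_M + 2·0.42, so 0.8697 = (0.90 + ρ_M + 0.84) / 2.840.
ρ_M = 0.8697·2.840 − 0.90 − 0.84 = 0.730.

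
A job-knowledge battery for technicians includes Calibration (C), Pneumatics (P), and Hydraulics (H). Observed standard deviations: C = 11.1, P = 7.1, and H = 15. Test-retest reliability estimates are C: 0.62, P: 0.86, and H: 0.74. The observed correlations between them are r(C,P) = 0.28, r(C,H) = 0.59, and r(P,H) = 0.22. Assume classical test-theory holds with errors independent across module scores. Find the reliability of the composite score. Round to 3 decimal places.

Var(C+P+H) = 11.1² + 7.1² + 15² + 2·[11.1·7.1·0.28 + 11.1·15·0.59 + 7.1·15·0.22] = 398.62 + 287.464 = 686.084.
Because errors are independent across components, Cov(Tᵢ,Tⱼ) = Cov(Xᵢ,Xⱼ); the off-diagonal part of the true-score variance is the same as above.
True-score variance = [11.1²·0.62 + 7.1²·0.86 + 15²·0.74] + 287.464 = 286.243 + 287.464 = 573.706.
Reliability = 573.706 / 686.084 = 0.836.

0.836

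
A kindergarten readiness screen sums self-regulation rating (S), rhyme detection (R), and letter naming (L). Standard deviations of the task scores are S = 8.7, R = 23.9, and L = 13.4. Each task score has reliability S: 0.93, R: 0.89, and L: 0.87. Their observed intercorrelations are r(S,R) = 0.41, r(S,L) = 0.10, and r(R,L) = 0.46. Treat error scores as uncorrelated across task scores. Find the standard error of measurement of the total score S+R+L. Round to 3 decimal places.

9.564

Var(total) = 826.46 + 488.458 = 1314.92.
True-score variance = 734.986 + 488.458 = 1223.44, so reliability = 0.9304.
Error variance = 1314.92 − 1223.44 = 91.4742; SEM = √91.4742 = 9.564.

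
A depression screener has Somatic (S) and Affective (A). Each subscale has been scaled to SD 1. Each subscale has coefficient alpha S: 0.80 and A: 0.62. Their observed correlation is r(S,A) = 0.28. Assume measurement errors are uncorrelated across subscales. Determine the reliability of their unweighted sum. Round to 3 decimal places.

0.773

Var(S+A) = 2 + 2·[0.28] = 2 + 0.56 = 2.56.
With uncorrelated errors the cross-covariances are all true-score covariance, so they carry over unchanged; only the diagonal terms shrink to ρᵢσᵢ².
True-score variance = [0.80 + 0.62] + 0.56 = 1.42 + 0.56 = 1.98.
Reliability = 1.98 / 2.56 = 0.773.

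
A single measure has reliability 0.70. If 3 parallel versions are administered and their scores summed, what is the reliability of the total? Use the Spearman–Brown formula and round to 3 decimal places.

ρ_k = kρ / (1 + (k−1)ρ) = 3·0.70 / (1 + 2·0.70) = 2.100 / 2.400 = 0.875.

0.875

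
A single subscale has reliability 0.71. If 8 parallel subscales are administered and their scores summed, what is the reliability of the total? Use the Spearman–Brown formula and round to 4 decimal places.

ρ_k = kρ / (1 + (k−1)ρ) = 8·0.71 / (1 + 7·0.71) = 5.680 / 5.970 = 0.9514.

0.9514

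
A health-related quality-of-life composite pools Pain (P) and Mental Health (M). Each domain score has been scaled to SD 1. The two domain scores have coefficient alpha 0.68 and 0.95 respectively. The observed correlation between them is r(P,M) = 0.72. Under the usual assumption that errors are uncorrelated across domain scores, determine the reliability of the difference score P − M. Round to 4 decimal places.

0.3393

Var(P−M) = 1 + 1 − 2·0.72 = 2 − 1.44 = 0.56.
With uncorrelated errors the cross-covariances are all true-score covariance, so they carry over unchanged; only the diagonal terms shrink to ρᵢσᵢ².
True-score variance = [0.68 + 0.95] − 1.44 = 1.63 − 1.44 = 0.19.
Reliability = 0.19 / 0.56 = 0.3393.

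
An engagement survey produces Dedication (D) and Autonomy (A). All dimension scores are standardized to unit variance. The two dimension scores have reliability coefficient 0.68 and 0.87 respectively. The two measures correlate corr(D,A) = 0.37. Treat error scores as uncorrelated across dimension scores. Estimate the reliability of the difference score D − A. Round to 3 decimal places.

0.643

Var(D−A) = 1 + 1 − 2·0.37 = 2 − 0.74 = 1.26.
With uncorrelated errors the cross-covariances are all true-score covariance, so they carry over unchanged; only the diagonal terms shrink to ρᵢσᵢ².
True-score variance = [0.68 + 0.87] − 0.74 = 1.55 − 0.74 = 0.81.
Reliability = 0.81 / 1.26 = 0.643.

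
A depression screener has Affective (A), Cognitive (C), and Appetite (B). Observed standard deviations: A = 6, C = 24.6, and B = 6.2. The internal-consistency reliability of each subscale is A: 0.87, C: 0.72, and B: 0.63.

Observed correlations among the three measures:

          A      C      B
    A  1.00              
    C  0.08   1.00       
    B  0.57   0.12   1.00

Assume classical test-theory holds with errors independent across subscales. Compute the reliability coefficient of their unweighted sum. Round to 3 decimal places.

0.759

Var(A+C+B) = 6² + 24.6² + 6.2² + 2·[6·24.6·0.08 + 6·6.2·0.57 + 24.6·6.2·0.12] = 679.6 + 102.629 = 782.229.
With uncorrelated errors the cross-covariances are all true-score covariance, so they carry over unchanged; only the diagonal terms shrink to ρᵢσᵢ².
True-score variance = [6²·0.87 + 24.6²·0.72 + 6.2²·0.63] + 102.629 = 491.252 + 102.629 = 593.881.
Reliability = 593.881 / 782.229 = 0.759.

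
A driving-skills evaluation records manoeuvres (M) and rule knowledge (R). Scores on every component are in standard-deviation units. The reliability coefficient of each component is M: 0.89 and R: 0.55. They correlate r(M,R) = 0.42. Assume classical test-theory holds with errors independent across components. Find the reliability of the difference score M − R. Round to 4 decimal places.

Var(M−R) = 1 + 1 − 2·0.42 = 2 − 0.84 = 1.16.
Because errors are independent across components, Cov(Tᵢ,Tⱼ) = Cov(Xᵢ,Xⱼ); the off-diagonal part of the true-score variance is the same as above.
True-score variance = [0.89 + 0.55] − 0.84 = 1.44 − 0.84 = 0.6.
Reliability = 0.6 / 1.16 = 0.5172.

0.5172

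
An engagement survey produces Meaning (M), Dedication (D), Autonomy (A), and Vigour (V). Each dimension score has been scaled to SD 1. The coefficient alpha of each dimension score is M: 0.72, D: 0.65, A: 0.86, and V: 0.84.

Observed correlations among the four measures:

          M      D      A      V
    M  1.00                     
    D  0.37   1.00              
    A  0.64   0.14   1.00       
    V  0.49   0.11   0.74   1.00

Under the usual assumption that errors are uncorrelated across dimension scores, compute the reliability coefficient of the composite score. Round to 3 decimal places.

Var(M+D+A+V) = 4 + 2·[0.37 + 0.64 + 0.49 + 0.14 + 0.11 + 0.74] = 4 + 4.98 = 8.98.
With uncorrelated errors the cross-covariances are all true-score covariance, so they carry over unchanged; only the diagonal terms shrink to ρᵢσᵢ².
True-score variance = [0.72 + 0.65 + 0.86 + 0.84] + 4.98 = 3.07 + 4.98 = 8.05.
Reliability = 8.05 / 8.98 = 0.896.

0.896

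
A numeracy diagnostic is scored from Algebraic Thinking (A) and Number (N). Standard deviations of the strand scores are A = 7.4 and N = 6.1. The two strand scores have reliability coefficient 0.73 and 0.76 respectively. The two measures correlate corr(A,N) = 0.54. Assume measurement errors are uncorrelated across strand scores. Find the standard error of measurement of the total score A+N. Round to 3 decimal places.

4.870

Var(total) = 91.97 + 48.7512 = 140.721.
True-score variance = 68.2544 + 48.7512 = 117.006, so reliability = 0.8315.
Error variance = 140.721 − 117.006 = 23.7156; SEM = √23.7156 = 4.870.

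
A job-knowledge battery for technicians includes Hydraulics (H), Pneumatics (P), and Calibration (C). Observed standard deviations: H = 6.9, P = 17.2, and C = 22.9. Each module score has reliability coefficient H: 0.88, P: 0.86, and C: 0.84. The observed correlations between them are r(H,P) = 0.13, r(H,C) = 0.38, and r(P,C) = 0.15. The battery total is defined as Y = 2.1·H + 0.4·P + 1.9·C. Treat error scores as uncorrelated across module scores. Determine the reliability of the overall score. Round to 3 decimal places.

Var(Y) = 2.1²·6.9² + 0.4²·17.2² + 1.9²·22.9² + 2·[0.84·6.9·17.2·0.13 + 3.99·6.9·22.9·0.38 + 0.76·17.2·22.9·0.15] = 2150.41 + 594.874 = 2745.29.
Under uncorrelated errors the observed covariances equal the true-score covariances, so only the own-variance terms attenuate.
True-score variance = [2.1²·6.9²·0.88 + 0.4²·17.2²·0.86 + 1.9²·22.9²·0.84] + 594.874 = 1815.69 + 594.874 = 2410.57.
Reliability = 2410.57 / 2745.29 = 0.878.

0.878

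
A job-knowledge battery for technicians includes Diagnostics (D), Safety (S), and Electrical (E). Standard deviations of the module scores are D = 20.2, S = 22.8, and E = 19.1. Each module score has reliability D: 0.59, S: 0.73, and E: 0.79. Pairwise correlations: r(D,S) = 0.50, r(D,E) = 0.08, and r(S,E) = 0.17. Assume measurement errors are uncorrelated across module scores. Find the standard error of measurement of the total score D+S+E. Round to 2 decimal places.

Var(total) = 1292.69 + 670.354 = 1963.04.
True-score variance = 908.427 + 670.354 = 1578.78, so reliability = 0.8043.
Error variance = 1963.04 − 1578.78 = 384.263; SEM = √384.263 = 19.60.

19.60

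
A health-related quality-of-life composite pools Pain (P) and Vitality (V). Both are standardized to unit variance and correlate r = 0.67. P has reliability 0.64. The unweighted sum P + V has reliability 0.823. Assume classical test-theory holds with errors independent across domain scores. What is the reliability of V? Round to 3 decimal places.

0.769

Var(P+V) = 2 + 2·0.67 = 3.340.
True-score variance = ρ_P + ρ_V + 2·0.67, so 0.823 = (0.64 + ρ_V + 1.34) / 3.340.
ρ_V = 0.823·3.340 − 0.64 − 1.34 = 0.769.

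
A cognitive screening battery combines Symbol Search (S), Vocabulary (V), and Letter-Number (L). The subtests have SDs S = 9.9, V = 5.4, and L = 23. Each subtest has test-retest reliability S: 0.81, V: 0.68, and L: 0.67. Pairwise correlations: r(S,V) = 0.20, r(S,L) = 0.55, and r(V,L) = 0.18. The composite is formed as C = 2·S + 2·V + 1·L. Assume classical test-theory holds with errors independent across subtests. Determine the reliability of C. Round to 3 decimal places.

Var(C) = 2²·9.9² + 2²·5.4² + 23² + 2·[4·9.9·5.4·0.20 + 2·9.9·23·0.55 + 2·5.4·23·0.18] = 1037.68 + 675.9 = 1713.58.
Under uncorrelated errors the observed covariances equal the true-score covariances, so only the own-variance terms attenuate.
True-score variance = [2²·9.9²·0.81 + 2²·5.4²·0.68 + 23²·0.67] + 675.9 = 751.298 + 675.9 = 1427.2.
Reliability = 1427.2 / 1713.58 = 0.833.

0.833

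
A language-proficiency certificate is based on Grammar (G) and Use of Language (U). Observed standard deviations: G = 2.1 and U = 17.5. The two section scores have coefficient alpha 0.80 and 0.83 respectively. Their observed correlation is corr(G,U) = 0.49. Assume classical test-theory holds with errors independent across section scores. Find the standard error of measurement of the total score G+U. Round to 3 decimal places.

7.276

Var(total) = 310.66 + 36.015 = 346.675.
True-score variance = 257.716 + 36.015 = 293.731, so reliability = 0.8473.
Error variance = 346.675 − 293.731 = 52.9445; SEM = √52.9445 = 7.276.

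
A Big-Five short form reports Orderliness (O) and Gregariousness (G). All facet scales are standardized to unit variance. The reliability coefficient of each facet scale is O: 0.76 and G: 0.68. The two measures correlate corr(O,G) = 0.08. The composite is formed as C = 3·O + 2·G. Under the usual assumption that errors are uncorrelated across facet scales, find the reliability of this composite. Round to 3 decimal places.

0.754

Var(C) = 3² + 2² + 2·[6·0.08] = 13 + 0.96 = 13.96.
Because errors are independent across components, Cov(Tᵢ,Tⱼ) = Cov(Xᵢ,Xⱼ); the off-diagonal part of the true-score variance is the same as above.
True-score variance = [3²·0.76 + 2²·0.68] + 0.96 = 9.56 + 0.96 = 10.52.
Reliability = 10.52 / 13.96 = 0.754.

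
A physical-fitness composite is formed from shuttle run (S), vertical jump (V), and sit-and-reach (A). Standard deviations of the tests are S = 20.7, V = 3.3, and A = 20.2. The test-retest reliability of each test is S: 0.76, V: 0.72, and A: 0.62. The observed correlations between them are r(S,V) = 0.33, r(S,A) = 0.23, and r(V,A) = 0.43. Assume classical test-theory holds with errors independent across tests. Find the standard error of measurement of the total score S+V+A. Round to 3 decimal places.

16.154

Var(total) = 847.42 + 294.757 = 1142.18.
True-score variance = 586.478 + 294.757 = 881.235, so reliability = 0.7715.
Error variance = 1142.18 − 881.235 = 260.942; SEM = √260.942 = 16.154.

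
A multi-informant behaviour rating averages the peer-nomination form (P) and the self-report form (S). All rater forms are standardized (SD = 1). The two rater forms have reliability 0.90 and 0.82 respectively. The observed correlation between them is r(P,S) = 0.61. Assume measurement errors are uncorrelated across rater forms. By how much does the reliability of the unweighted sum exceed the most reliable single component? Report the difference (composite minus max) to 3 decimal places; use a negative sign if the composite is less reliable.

0.013

Var(sum) = 2 + 1.22 = 3.22; true-score variance = 1.72 + 1.22 = 2.94; composite reliability = 0.9130.
Max component reliability = 0.9000.
Difference = 0.9130 − 0.9000 = 0.013.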